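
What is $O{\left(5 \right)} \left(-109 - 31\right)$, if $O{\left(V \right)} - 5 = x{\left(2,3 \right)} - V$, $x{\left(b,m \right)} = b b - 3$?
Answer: $-140$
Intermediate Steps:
$x{\left(b,m \right)} = -3 + b^{2}$ ($x{\left(b,m \right)} = b^{2} - 3 = -3 + b^{2}$)
$O{\left(V \right)} = 6 - V$ ($O{\left(V \right)} = 5 - \left(3 - 4 + V\right) = 5 - \left(-1 + V\right) = 6 - V$)
$O{\left(5 \right)} \left(-109 - 31\right) = \left(6 - 5\right) \left(-109 - 31\right) = 1 \left(-109 - 31\right) = 1 \left(-140\right) = -140$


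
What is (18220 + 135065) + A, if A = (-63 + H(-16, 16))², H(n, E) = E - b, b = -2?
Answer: 155310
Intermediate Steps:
H(n, E) = 2 + E (H(n, E) = E - 1*(-2) = E + 2 = 2 + E)
A = 2025 (A = (-63 + (2 + 16))² = (-63 + 18)² = (-45)² = 2025)
(18220 + 135065) + A = (18220 + 135065) + 2025 = 153285 + 2025 = 155310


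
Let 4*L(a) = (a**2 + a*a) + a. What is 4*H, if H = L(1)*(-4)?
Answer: -12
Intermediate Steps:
L(a) = a**2/2 + a/4 (L(a) = ((a**2 + a*a) + a)/4 = ((a**2 + a**2) + a)/4 = (2*a**2 + a)/4 = (a + 2*a**2)/4 = a**2/2 + a/4)
H = -3 (H = ((1/4)*1*(1 + 2*1))*(-4) = ((1/4)*1*(1 + 2))*(-4) = ((1/4)*1*3)*(-4) = (3/4)*(-4) = -3)
4*H = 4*(-3) = -12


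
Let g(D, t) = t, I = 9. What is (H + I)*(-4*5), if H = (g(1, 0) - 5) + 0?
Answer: -80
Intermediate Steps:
H = -5 (H = (0 - 5) + 0 = -5 + 0 = -5)
(H + I)*(-4*5) = (-5 + 9)*(-4*5) = 4*(-20) = -80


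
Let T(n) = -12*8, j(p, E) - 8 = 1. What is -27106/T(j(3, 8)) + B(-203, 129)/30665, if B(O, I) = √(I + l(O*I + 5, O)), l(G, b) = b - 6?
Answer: 13553/48 + 4*I*√5/30665 ≈ 282.35 + 0.00029168*I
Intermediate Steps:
j(p, E) = 9 (j(p, E) = 8 + 1 = 9)
T(n) = -96
l(G, b) = -6 + b
B(O, I) = √(-6 + I + O) (B(O, I) = √(I + (-6 + O)) = √(-6 + I + O))
-27106/T(j(3, 8)) + B(-203, 129)/30665 = -27106/(-96) + √(-6 + 129 - 203)/30665 = -27106*(-1/96) + √(-80)*(1/30665) = 13553/48 + (4*I*√5)*(1/30665) = 13553/48 + 4*I*√5/30665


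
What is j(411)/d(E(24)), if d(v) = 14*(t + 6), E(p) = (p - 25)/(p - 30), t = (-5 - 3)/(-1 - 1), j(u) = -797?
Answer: -797/140 ≈ -5.6929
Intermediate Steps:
t = 4 (t = -8/(-2) = -8*(-½) = 4)
E(p) = (-25 + p)/(-30 + p)
d(v) = 140 (d(v) = 14*(4 + 6) = 14*10 = 140)
j(411)/d(E(24)) = -797/140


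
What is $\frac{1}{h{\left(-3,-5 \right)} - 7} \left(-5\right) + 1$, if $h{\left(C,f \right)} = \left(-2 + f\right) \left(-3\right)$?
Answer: $\frac{9}{14} \approx 0.64286$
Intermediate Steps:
$h{\left(C,f \right)} = 6 - 3 f$
$\frac{1}{h{\left(-3,-5 \right)} - 7} \left(-5\right) + 1 = \frac{1}{\left(6 - -15\right) - 7} \left(-5\right) + 1 = \frac{1}{\left(6 + 15\right) - 7} \left(-5\right) + 1 = \frac{1}{21 - 7} \left(-5\right) + 1 = \frac{1}{14} \left(-5\right) + 1 = - \frac{5}{14} + 1 = \frac{9}{14}$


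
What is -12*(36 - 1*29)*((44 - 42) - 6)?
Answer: 336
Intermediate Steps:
-12*(36 - 1*29)*((44 - 42) - 6) = -12*(36 - 29)*(2 - 6) = -84*(-4) = -12*(-28) = 336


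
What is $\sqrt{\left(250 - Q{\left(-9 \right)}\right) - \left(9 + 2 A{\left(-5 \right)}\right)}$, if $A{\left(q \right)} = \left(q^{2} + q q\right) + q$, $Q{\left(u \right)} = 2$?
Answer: $\sqrt{149} \approx 12.207$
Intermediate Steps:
$A{\left(q \right)} = q + 2 q^{2}$ ($A{\left(q \right)} = \left(q^{2} + q^{2}\right) + q = 2 q^{2} + q = q + 2 q^{2}$)
$\sqrt{\left(250 - Q{\left(-9 \right)}\right) - \left(9 + 2 A{\left(-5 \right)}\right)} = \sqrt{\left(250 - 2\right) - \left(9 + 2 \left(- 5 \left(1 + 2 \left(-5\right)\right)\right)\right)} = \sqrt{\left(250 - 2\right) - \left(9 + 2 \left(- 5 \left(1 - 10\right)\right)\right)} = \sqrt{248 - \left(9 + 2 \left(\left(-5\right) \left(-9\right)\right)\right)} = \sqrt{248 - 99} = \sqrt{149}$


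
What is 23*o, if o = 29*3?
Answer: 2001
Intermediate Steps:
o = 87
23*o = 23*87 = 2001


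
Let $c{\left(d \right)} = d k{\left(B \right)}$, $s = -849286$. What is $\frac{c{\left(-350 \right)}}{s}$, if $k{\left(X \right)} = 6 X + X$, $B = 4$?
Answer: $\frac{4900}{424643} \approx 0.011539$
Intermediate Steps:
$k{\left(X \right)} = 7 X$
$c{\left(d \right)} = 28 d$ ($c{\left(d \right)} = d 7 \cdot 4 = d 28 = 28 d$)
$\frac{c{\left(-350 \right)}}{s} = \frac{28 \left(-350\right)}{-849286} = \left(-9800\right) \left(- \frac{1}{849286}\right) = \frac{4900}{424643}$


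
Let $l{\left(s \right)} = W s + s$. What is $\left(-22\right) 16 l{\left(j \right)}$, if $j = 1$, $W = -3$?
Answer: $704$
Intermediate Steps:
$l{\left(s \right)} = - 2 s$ ($l{\left(s \right)} = - 3 s + s = - 2 s$)
$\left(-22\right) 16 l{\left(j \right)} = \left(-22\right) 16 \left(\left(-2\right) 1\right) = \left(-352\right) \left(-2\right) = 704$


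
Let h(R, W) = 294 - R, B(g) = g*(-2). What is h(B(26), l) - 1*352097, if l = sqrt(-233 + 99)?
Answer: -351751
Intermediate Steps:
B(g) = -2*g
l = I*sqrt(134) (l = sqrt(-134) = I*sqrt(134) ≈ 11.576*I)
h(B(26), l) - 1*352097 = (294 - (-2)*26) - 1*352097 = (294 - 1*(-52)) - 352097 = (294 + 52) - 352097 = 346 - 352097 = -351751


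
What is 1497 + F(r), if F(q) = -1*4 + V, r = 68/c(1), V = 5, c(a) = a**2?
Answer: 1498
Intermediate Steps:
r = 68 (r = 68/(1**2) = 68/1 = 68*1 = 68)
F(q) = 1 (F(q) = -1*4 + 5 = -4 + 5 = 1)
1497 + F(r) = 1497 + 1 = 1498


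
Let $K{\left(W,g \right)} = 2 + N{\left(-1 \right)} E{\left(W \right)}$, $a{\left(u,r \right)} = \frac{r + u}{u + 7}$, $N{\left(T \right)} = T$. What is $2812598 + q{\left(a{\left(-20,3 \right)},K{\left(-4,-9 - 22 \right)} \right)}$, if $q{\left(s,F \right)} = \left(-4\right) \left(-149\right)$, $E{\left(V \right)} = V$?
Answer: $2813194$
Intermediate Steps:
$a{\left(u,r \right)} = \frac{r + u}{7 + u}$
$K{\left(W,g \right)} = 2 - W$
$q{\left(s,F \right)} = 596$
$2812598 + q{\left(a{\left(-20,3 \right)},K{\left(-4,-9 - 22 \right)} \right)} = 2812598 + 596 = 2813194$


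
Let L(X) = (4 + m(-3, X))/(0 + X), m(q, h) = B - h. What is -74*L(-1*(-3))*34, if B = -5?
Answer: 10064/3 ≈ 3354.7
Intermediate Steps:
m(q, h) = -5 - h
L(X) = (-1 - X)/X (L(X) = (4 + (-5 - X))/(0 + X) = (-1 - X)/X)
-74*L(-1*(-3))*34 = -74*(-1 - (-1)*(-3))/((-1*(-3)))*34 = -74*(-1 - 1*3)/3*34 = -74*(-1 - 3)/3*34 = -74*(-4)/3*34 = -74*(-4/3)*34 = (296/3)*34 = 10064/3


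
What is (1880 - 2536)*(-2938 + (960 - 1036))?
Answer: 1977184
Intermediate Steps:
(1880 - 2536)*(-2938 + (960 - 1036)) = -656*(-2938 - 76) = -656*(-3014) = 1977184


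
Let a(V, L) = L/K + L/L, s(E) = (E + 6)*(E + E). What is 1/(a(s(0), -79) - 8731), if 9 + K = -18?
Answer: -27/235631 ≈ -0.00011459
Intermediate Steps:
K = -27 (K = -9 - 18 = -27)
s(E) = 2*E*(6 + E) (s(E) = (6 + E)*(2*E) = 2*E*(6 + E))
a(V, L) = 1 - L/27 (a(V, L) = L/(-27) + L/L = L*(-1/27) + 1 = -L/27 + 1 = 1 - L/27)
1/(a(s(0), -79) - 8731) = 1/((1 - 1/27*(-79)) - 8731) = 1/((1 + 79/27) - 8731) = 1/(106/27 - 8731) = 1/(-235631/27) = -27/235631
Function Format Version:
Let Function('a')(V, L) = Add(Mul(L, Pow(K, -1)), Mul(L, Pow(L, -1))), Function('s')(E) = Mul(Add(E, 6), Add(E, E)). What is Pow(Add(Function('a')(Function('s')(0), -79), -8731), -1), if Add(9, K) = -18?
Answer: Rational(-27, 235631) ≈ -0.00011459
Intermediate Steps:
K = -27 (K = Add(-9, -18) = -27)
Function('s')(E) = Mul(2, E, Add(6, E)) (Function('s')(E) = Mul(Add(6, E), Mul(2, E)) = Mul(2, E, Add(6, E)))
Function('a')(V, L) = Add(1, Mul(Rational(-1, 27), L)) (Function('a')(V, L) = Add(Mul(L, Pow(-27, -1)), Mul(L, Pow(L, -1))) = Add(Mul(L, Rational(-1, 27)), 1) = Add(Mul(Rational(-1, 27), L), 1) = Add(1, Mul(Rational(-1, 27), L)))
Pow(Add(Function('a')(Function('s')(0), -79), -8731), -1) = Pow(Add(Add(1, Mul(Rational(-1, 27), -79)), -8731), -1) = Pow(Add(Add(1, Rational(79, 27)), -8731), -1) = Pow(Add(Rational(106, 27), -8731), -1) = Pow(Rational(-235631, 27), -1) = Rational(-27, 235631)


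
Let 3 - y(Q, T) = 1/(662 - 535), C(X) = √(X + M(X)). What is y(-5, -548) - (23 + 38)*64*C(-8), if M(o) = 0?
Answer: 380/127 - 7808*I*√2 ≈ 2.9921 - 11042.0*I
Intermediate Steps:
C(X) = √X (C(X) = √(X + 0) = √X)
y(Q, T) = 380/127 (y(Q, T) = 3 - 1/(662 - 535) = 3 - 1/127 = 380/127)
y(-5, -548) - (23 + 38)*64*C(-8) = 380/127 - (23 + 38)*64*√(-8) = 380/127 - 61*64*2*I*√2 = 380/127 - 3904*2*I*√2 = 380/127 - 7808*I*√2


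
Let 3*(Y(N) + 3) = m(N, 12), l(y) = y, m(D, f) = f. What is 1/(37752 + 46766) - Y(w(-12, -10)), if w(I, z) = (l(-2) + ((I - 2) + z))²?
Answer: -84517/84518 ≈ -0.99999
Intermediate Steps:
w(I, z) = (-4 + I + z)² (w(I, z) = (-2 + ((I - 2) + z))² = (-2 + ((-2 + I) + z))² = (-2 + (-2 + I + z))² = (-4 + I + z)²)
Y(N) = 1 (Y(N) = -3 + (⅓)*12 = -3 + 4 = 1)
1/(37752 + 46766) - Y(w(-12, -10)) = 1/(37752 + 46766) - 1*1 = 1/84518 - 1 = -84517/84518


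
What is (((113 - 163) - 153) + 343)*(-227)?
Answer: -31780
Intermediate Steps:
(((113 - 163) - 153) + 343)*(-227) = ((-50 - 153) + 343)*(-227) = (-203 + 343)*(-227) = 140*(-227) = -31780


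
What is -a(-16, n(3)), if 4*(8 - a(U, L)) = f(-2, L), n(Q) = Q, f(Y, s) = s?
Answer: -29/4 ≈ -7.2500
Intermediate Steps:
a(U, L) = 8 - L/4
-a(-16, n(3)) = -(8 - ¼*3) = -(8 - ¾) = -1*29/4 = -29/4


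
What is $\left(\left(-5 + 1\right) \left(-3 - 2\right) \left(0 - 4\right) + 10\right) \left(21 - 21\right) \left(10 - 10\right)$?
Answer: $0$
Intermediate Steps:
$\left(\left(-5 + 1\right) \left(-3 - 2\right) \left(0 - 4\right) + 10\right) \left(21 - 21\right) \left(10 - 10\right) = \left(- 4 \left(\left(-5\right) \left(-4\right)\right) + 10\right) 0 \cdot 0 = \left(\left(-4\right) 20 + 10\right) 0 = \left(-80 + 10\right) 0 = \left(-70\right) 0 = 0$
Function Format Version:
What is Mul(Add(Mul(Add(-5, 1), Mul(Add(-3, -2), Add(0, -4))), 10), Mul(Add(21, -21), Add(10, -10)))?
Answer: 0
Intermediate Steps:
Mul(Add(Mul(Add(-5, 1), Mul(Add(-3, -2), Add(0, -4))), 10), Mul(Add(21, -21), Add(10, -10))) = Mul(Add(Mul(-4, Mul(-5, -4)), 10), Mul(0, 0)) = Mul(Add(Mul(-4, 20), 10), 0) = Mul(Add(-80, 10), 0) = Mul(-70, 0) = 0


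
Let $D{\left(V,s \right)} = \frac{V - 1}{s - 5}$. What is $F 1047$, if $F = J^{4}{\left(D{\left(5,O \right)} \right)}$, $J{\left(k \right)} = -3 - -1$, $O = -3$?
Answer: $16752$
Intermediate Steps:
$D{\left(V,s \right)} = \frac{-1 + V}{-5 + s}$
$J{\left(k \right)} = -2$ ($J{\left(k \right)} = -3 + 1 = -2$)
$F = 16$ ($F = \left(-2\right)^{4} = 16$)
$F 1047 = 16 \cdot 1047 = 16752$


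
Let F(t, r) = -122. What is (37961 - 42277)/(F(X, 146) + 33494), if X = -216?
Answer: -1079/8343 ≈ -0.12933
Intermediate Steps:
(37961 - 42277)/(F(X, 146) + 33494) = (37961 - 42277)/(-122 + 33494) = -4316/33372 = -4316*1/33372 = -1079/8343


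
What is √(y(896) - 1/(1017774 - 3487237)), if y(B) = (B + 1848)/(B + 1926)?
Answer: √11805553481977225571/3484412293 ≈ 0.98608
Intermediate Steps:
y(B) = (1848 + B)/(1926 + B)
√(y(896) - 1/(1017774 - 3487237)) = √((1848 + 896)/(1926 + 896) - 1/(1017774 - 3487237)) = √(2744/2822 - 1/(-2469463)) = √((1/2822)*2744 - 1*(-1/2469463)) = √(1372/1411 + 1/2469463) = √(3388104647/3484412293) = √11805553481977225571/3484412293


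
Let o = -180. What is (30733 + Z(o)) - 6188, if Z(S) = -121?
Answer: 24424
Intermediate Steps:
(30733 + Z(o)) - 6188 = (30733 - 121) - 6188 = 30612 - 6188 = 24424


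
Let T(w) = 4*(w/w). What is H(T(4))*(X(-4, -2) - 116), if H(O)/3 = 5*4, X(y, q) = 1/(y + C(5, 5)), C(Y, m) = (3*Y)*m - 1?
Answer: -48714/7 ≈ -6959.1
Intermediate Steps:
C(Y, m) = -1 + 3*Y*m (C(Y, m) = 3*Y*m - 1 = -1 + 3*Y*m)
X(y, q) = 1/(74 + y) (X(y, q) = 1/(y + (-1 + 3*5*5)) = 1/(y + (-1 + 75)) = 1/(y + 74) = 1/(74 + y))
T(w) = 4 (T(w) = 4*1 = 4)
H(O) = 60 (H(O) = 3*(5*4) = 3*20 = 60)
H(T(4))*(X(-4, -2) - 116) = 60*(1/(74 - 4) - 116) = 60*(1/70 - 116) = 60*(-8119/70) = -48714/7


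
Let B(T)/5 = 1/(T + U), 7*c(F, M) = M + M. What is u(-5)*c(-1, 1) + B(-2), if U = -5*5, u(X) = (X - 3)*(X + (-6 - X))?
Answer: 2557/189 ≈ 13.529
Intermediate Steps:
u(X) = 18 - 6*X (u(X) = (-3 + X)*(-6) = 18 - 6*X)
U = -25
c(F, M) = 2*M/7 (c(F, M) = (M + M)/7 = (2*M)/7 = 2*M/7)
B(T) = 5/(-25 + T) (B(T) = 5/(T - 25) = 5/(-25 + T))
u(-5)*c(-1, 1) + B(-2) = (18 - 6*(-5))*((2/7)*1) + 5/(-25 - 2) = (18 + 30)*(2/7) + 5/(-27) = 48*(2/7) + 5*(-1/27) = 96/7 - 5/27 = 2557/189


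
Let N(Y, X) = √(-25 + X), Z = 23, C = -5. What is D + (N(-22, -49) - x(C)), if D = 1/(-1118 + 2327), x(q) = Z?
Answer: -27806/1209 + I*√74 ≈ -22.999 + 8.6023*I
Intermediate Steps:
x(q) = 23
D = 1/1209 ≈ 0.00082713
D + (N(-22, -49) - x(C)) = 1/1209 + (√(-25 - 49) - 1*23) = 1/1209 + (√(-74) - 23) = 1/1209 + (I*√74 - 23) = 1/1209 + (-23 + I*√74) = -27806/1209 + I*√74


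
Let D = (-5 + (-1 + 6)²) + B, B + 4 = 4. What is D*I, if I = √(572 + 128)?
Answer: 200*√7 ≈ 529.15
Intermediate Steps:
B = 0 (B = -4 + 4 = 0)
D = 20 (D = (-5 + (-1 + 6)²) + 0 = (-5 + 5²) + 0 = (-5 + 25) + 0 = 20 + 0 = 20)
I = 10*√7 (I = √700 = 10*√7 ≈ 26.458)
D*I = 20*(10*√7) = 200*√7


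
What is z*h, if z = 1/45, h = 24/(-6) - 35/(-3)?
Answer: 23/135 ≈ 0.17037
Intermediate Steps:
h = 23/3 (h = 24*(-⅙) - 35*(-⅓) = -4 + 35/3 = 23/3 ≈ 7.6667)
z = 1/45 ≈ 0.022222
z*h = (1/45)*(23/3) = 23/135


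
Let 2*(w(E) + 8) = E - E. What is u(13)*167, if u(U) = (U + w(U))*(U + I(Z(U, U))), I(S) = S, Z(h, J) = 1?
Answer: 11690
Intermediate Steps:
w(E) = -8 (w(E) = -8 + (E - E)/2 = -8 + (½)*0 = -8 + 0 = -8)
u(U) = (1 + U)*(-8 + U) (u(U) = (U - 8)*(U + 1) = (-8 + U)*(1 + U) = (1 + U)*(-8 + U))
u(13)*167 = (-8 + 13² - 7*13)*167 = (-8 + 169 - 91)*167 = 70*167 = 11690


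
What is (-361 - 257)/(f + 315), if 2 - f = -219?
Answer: -309/268 ≈ -1.1530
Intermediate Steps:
f = 221 (f = 2 - 1*(-219) = 2 + 219 = 221)
(-361 - 257)/(f + 315) = (-361 - 257)/(221 + 315) = -618/536 = -618*1/536 = -309/268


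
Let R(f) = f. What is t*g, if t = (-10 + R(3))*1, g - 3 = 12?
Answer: -105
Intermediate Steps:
g = 15 (g = 3 + 12 = 15)
t = -7 (t = (-10 + 3)*1 = -7*1 = -7)
t*g = -7*15 = -105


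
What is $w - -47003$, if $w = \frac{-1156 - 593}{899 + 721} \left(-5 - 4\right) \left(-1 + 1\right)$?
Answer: $47003$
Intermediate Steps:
$w = 0$ ($w = - \frac{1749}{1620} \left(\left(-9\right) 0\right) = \left(-1749\right) \frac{1}{1620} \cdot 0 = \left(- \frac{583}{540}\right) 0 = 0$)
$w - -47003 = 0 - -47003 = 0 + 47003 = 47003$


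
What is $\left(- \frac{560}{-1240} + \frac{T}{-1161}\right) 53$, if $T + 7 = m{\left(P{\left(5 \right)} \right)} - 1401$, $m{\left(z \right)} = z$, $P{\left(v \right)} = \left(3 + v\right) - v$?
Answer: $\frac{3169877}{35991} \approx 88.074$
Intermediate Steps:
$P{\left(v \right)} = 3$
$T = -1405$ ($T = -7 + \left(3 - 1401\right) = -7 - 1398 = -1405$)
$\left(- \frac{560}{-1240} + \frac{T}{-1161}\right) 53 = \left(- \frac{560}{-1240} - \frac{1405}{-1161}\right) 53 = \left(\left(-560\right) \left(- \frac{1}{1240}\right) - - \frac{1405}{1161}\right) 53 = \left(\frac{14}{31} + \frac{1405}{1161}\right) 53 = \frac{59809}{35991} \cdot 53 = \frac{3169877}{35991}$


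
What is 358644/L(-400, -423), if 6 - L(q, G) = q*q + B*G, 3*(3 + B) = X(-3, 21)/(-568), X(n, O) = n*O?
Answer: -203709792/91588501 ≈ -2.2242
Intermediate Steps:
X(n, O) = O*n
B = -1683/568 (B = -3 + ((21*(-3))/(-568))/3 = -3 + (-63*(-1/568))/3 = -3 + (⅓)*(63/568) = -3 + 21/568 = -1683/568 ≈ -2.9630)
L(q, G) = 6 - q² + 1683*G/568 (L(q, G) = 6 - (q*q - 1683*G/568) = 6 - (q² - 1683*G/568) = 6 + (-q² + 1683*G/568) = 6 - q² + 1683*G/568)
358644/L(-400, -423) = 358644/(6 - 1*(-400)² + (1683/568)*(-423)) = 358644/(6 - 1*160000 - 711909/568) = 358644/(6 - 160000 - 711909/568) = 358644/(-91588501/568) = 358644*(-568/91588501) = -203709792/91588501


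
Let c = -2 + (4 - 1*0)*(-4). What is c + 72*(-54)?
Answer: -3906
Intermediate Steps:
c = -18 (c = -2 + (4 + 0)*(-4) = -2 + 4*(-4) = -2 - 16 = -18)
c + 72*(-54) = -18 + 72*(-54) = -18 - 3888 = -3906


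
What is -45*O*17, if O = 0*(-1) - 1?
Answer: 765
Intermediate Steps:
O = -1 (O = 0 - 1 = -1)
-45*O*17 = -45*(-1)*17 = 45*17 = 765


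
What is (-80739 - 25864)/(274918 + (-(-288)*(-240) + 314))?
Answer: -106603/206112 ≈ -0.51721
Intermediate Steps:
(-80739 - 25864)/(274918 + (-(-288)*(-240) + 314)) = -106603/(274918 + (-288*240 + 314)) = -106603/(274918 + (-69120 + 314)) = -106603/(274918 - 68806) = -106603/206112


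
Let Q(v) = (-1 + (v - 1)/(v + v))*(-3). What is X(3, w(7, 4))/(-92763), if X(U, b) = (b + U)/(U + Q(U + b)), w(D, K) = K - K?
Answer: -1/154605 ≈ -6.4681e-6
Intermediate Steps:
Q(v) = 3 - 3*(-1 + v)/(2*v) (Q(v) = (-1 + (-1 + v)/((2*v)))*(-3) = (-1 + (-1 + v)*(1/(2*v)))*(-3) = (-1 + (-1 + v)/(2*v))*(-3) = 3 - 3*(-1 + v)/(2*v))
w(D, K) = 0
X(U, b) = (U + b)/(U + 3*(1 + U + b)/(2*(U + b))) (X(U, b) = (b + U)/(U + 3*(1 + (U + b))/(2*(U + b))) = (U + b)/(U + 3*(1 + U + b)/(2*(U + b))))
X(3, w(7, 4))/(-92763) = (2*(3 + 0)**2/(3 + 3*3 + 3*0 + 2*3*(3 + 0)))/(-92763) = (2*3**2/(3 + 9 + 0 + 2*3*3))*(-1/92763) = (2*9/(3 + 9 + 0 + 18))*(-1/92763) = (2*9/30)*(-1/92763) = (2*9*(1/30))*(-1/92763) = (3/5)*(-1/92763) = -1/154605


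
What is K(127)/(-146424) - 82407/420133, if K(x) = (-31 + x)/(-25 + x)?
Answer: -25641860723/130724803083 ≈ -0.19615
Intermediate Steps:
K(x) = (-31 + x)/(-25 + x)
K(127)/(-146424) - 82407/420133 = ((-31 + 127)/(-25 + 127))/(-146424) - 82407/420133 = (96/102)*(-1/146424) - 82407*1/420133 = ((1/102)*96)*(-1/146424) - 82407/420133 = (16/17)*(-1/146424) - 82407/420133 = -2/311151 - 82407/420133 = -25641860723/130724803083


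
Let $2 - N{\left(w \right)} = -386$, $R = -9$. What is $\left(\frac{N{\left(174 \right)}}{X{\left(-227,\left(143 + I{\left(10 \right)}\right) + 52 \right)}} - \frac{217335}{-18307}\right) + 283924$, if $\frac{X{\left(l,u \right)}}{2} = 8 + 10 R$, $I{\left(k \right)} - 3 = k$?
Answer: $\frac{213116798344}{750587} \approx 2.8393 \cdot 10^{5}$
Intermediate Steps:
$I{\left(k \right)} = 3 + k$
$N{\left(w \right)} = 388$ ($N{\left(w \right)} = 2 - -386 = 2 + 386 = 388$)
$X{\left(l,u \right)} = -164$ ($X{\left(l,u \right)} = 2 \left(8 + 10 \left(-9\right)\right) = 2 \left(8 - 90\right) = 2 \left(-82\right) = -164$)
$\left(\frac{N{\left(174 \right)}}{X{\left(-227,\left(143 + I{\left(10 \right)}\right) + 52 \right)}} - \frac{217335}{-18307}\right) + 283924 = \left(\frac{388}{-164} - \frac{217335}{-18307}\right) + 283924 = \left(388 \left(- \frac{1}{164}\right) - - \frac{217335}{18307}\right) + 283924 = \left(- \frac{97}{41} + \frac{217335}{18307}\right) + 283924 = \frac{7134956}{750587} + 283924 = \frac{213116798344}{750587}$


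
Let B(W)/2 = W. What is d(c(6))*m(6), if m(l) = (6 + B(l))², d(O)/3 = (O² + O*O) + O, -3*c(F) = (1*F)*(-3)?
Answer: 75816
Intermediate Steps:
B(W) = 2*W
c(F) = F (c(F) = -1*F*(-3)/3 = -F*(-3)/3 = -(-1)*F = F)
d(O) = 3*O + 6*O² (d(O) = 3*((O² + O*O) + O) = 3*((O² + O²) + O) = 3*(2*O² + O) = 3*(O + 2*O²) = 3*O + 6*O²)
m(l) = (6 + 2*l)²
d(c(6))*m(6) = (3*6*(1 + 2*6))*(4*(3 + 6)²) = (3*6*(1 + 12))*(4*9²) = (3*6*13)*(4*81) = 234*324 = 75816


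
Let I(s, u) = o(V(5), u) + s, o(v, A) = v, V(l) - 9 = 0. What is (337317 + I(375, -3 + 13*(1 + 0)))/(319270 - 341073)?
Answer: -337701/21803 ≈ -15.489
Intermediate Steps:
V(l) = 9 (V(l) = 9 + 0 = 9)
I(s, u) = 9 + s
(337317 + I(375, -3 + 13*(1 + 0)))/(319270 - 341073) = (337317 + (9 + 375))/(319270 - 341073) = (337317 + 384)/(-21803) = 337701*(-1/21803) = -337701/21803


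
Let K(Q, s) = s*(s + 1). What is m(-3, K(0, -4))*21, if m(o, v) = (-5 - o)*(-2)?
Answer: 84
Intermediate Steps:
K(Q, s) = s*(1 + s)
m(o, v) = 10 + 2*o
m(-3, K(0, -4))*21 = (10 + 2*(-3))*21 = (10 - 6)*21 = 4*21 = 84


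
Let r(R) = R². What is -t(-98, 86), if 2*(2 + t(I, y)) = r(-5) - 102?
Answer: 81/2 ≈ 40.500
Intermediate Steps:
t(I, y) = -81/2 (t(I, y) = -2 + ((-5)² - 102)/2 = -2 + (25 - 102)/2 = -2 + (½)*(-77) = -2 - 77/2 = -81/2)
-t(-98, 86) = -1*(-81/2) = 81/2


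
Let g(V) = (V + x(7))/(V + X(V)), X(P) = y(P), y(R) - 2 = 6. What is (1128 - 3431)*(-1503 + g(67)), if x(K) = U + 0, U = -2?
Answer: 51891196/15 ≈ 3.4594e+6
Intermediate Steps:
y(R) = 8 (y(R) = 2 + 6 = 8)
X(P) = 8
x(K) = -2 (x(K) = -2 + 0 = -2)
g(V) = (-2 + V)/(8 + V) (g(V) = (V - 2)/(V + 8) = (-2 + V)/(8 + V))
(1128 - 3431)*(-1503 + g(67)) = (1128 - 3431)*(-1503 + (-2 + 67)/(8 + 67)) = -2303*(-1503 + 65/75) = -2303*(-1503 + (1/75)*65) = -2303*(-1503 + 13/15) = -2303*(-22532/15) = 51891196/15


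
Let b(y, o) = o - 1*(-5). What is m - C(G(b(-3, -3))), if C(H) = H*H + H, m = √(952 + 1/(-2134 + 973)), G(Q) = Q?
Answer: -6 + √142579959/387 ≈ 24.854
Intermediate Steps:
b(y, o) = 5 + o (b(y, o) = o + 5 = 5 + o)
m = √142579959/387 (m = √(952 + 1/(-1161)) = √(952 - 1/1161) = √(1105271/1161) = √142579959/387 ≈ 30.854)
C(H) = H + H² (C(H) = H² + H = H + H²)
m - C(G(b(-3, -3))) = √142579959/387 - (5 - 3)*(1 + (5 - 3)) = √142579959/387 - 2*(1 + 2) = √142579959/387 - 2*3 = √142579959/387 - 1*6 = √142579959/387 - 6 = -6 + √142579959/387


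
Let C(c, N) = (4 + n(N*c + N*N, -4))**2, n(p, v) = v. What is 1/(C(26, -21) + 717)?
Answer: 1/717 ≈ 0.0013947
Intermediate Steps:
C(c, N) = 0 (C(c, N) = (4 - 4)**2 = 0**2 = 0)
1/(C(26, -21) + 717) = 1/(0 + 717) = 1/717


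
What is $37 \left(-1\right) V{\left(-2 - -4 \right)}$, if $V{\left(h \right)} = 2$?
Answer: $-74$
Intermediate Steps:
$37 \left(-1\right) V{\left(-2 - -4 \right)} = 37 \left(-1\right) 2 = \left(-37\right) 2 = -74$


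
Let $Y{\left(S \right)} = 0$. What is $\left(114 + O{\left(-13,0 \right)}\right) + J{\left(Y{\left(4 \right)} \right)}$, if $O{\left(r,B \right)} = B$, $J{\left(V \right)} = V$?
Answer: $114$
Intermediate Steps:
$\left(114 + O{\left(-13,0 \right)}\right) + J{\left(Y{\left(4 \right)} \right)} = \left(114 + 0\right) + 0 = 114 + 0 = 114$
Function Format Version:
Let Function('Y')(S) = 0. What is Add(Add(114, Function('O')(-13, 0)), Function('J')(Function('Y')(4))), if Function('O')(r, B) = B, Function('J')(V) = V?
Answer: 114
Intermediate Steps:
Add(Add(114, Function('O')(-13, 0)), Function('J')(Function('Y')(4))) = Add(Add(114, 0), 0) = Add(114, 0) = 114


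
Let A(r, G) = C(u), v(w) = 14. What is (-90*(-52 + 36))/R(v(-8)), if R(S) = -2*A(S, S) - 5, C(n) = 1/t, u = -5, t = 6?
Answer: -270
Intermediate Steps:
C(n) = ⅙ (C(n) = 1/6 = ⅙)
A(r, G) = ⅙
R(S) = -16/3 (R(S) = -2*⅙ - 5 = -⅓ - 5 = -16/3)
(-90*(-52 + 36))/R(v(-8)) = (-90*(-52 + 36))/(-16/3) = -90*(-16)*(-3/16) = 1440*(-3/16) = -270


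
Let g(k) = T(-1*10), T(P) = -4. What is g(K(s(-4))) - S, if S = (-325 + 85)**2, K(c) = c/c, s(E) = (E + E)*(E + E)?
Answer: -57604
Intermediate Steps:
s(E) = 4*E**2 (s(E) = (2*E)*(2*E) = 4*E**2)
K(c) = 1
g(k) = -4
S = 57600 (S = (-240)**2 = 57600)
g(K(s(-4))) - S = -4 - 1*57600 = -4 - 57600 = -57604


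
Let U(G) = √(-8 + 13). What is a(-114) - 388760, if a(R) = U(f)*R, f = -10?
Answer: -388760 - 114*√5 ≈ -3.8902e+5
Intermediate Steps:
U(G) = √5
a(R) = R*√5 (a(R) = √5*R = R*√5)
a(-114) - 388760 = -114*√5 - 388760 = -388760 - 114*√5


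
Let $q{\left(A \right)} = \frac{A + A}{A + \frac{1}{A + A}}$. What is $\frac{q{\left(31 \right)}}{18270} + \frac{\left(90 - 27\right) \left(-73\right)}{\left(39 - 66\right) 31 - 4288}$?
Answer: $\frac{16159733329}{18005770125} \approx 0.89748$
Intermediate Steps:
$q{\left(A \right)} = \frac{2 A}{A + \frac{1}{2 A}}$
$\frac{q{\left(31 \right)}}{18270} + \frac{\left(90 - 27\right) \left(-73\right)}{\left(39 - 66\right) 31 - 4288} = \frac{4 \cdot 31^{2} \frac{1}{1 + 2 \cdot 31^{2}}}{18270} + \frac{\left(90 - 27\right) \left(-73\right)}{\left(39 - 66\right) 31 - 4288} = 4 \cdot 961 \frac{1}{1 + 2 \cdot 961} \cdot \frac{1}{18270} + \frac{63 \left(-73\right)}{\left(-27\right) 31 - 4288} = 4 \cdot 961 \frac{1}{1 + 1922} \cdot \frac{1}{18270} - \frac{4599}{-837 - 4288} = 4 \cdot 961 \cdot \frac{1}{1923} \cdot \frac{1}{18270} - \frac{4599}{-5125} = 4 \cdot 961 \cdot \frac{1}{1923} \cdot \frac{1}{18270} - - \frac{4599}{5125} = \frac{3844}{1923} \cdot \frac{1}{18270} + \frac{4599}{5125} = \frac{1922}{17566605} + \frac{4599}{5125} = \frac{16159733329}{18005770125}$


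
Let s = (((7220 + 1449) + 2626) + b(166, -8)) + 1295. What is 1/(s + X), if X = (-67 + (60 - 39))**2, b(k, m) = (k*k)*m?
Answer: -1/205742 ≈ -4.8605e-6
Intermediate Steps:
b(k, m) = m*k**2 (b(k, m) = k**2*m = m*k**2)
X = 2116 (X = (-67 + 21)**2 = (-46)**2 = 2116)
s = -207858 (s = (((7220 + 1449) + 2626) - 8*166**2) + 1295 = ((8669 + 2626) - 8*27556) + 1295 = (11295 - 220448) + 1295 = -209153 + 1295 = -207858)
1/(s + X) = 1/(-207858 + 2116) = 1/(-205742) = -1/205742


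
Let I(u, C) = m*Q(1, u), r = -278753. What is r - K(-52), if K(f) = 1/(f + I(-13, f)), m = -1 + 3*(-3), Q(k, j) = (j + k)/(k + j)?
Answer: -17282685/62 ≈ -2.7875e+5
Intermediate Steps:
Q(k, j) = 1 (Q(k, j) = (j + k)/(j + k) = 1)
m = -10 (m = -1 - 9 = -10)
I(u, C) = -10 (I(u, C) = -10*1 = -10)
K(f) = 1/(-10 + f) (K(f) = 1/(f - 10) = 1/(-10 + f))
r - K(-52) = -278753 - 1/(-10 - 52) = -278753 - 1/(-62) = -278753 - 1*(-1/62) = -278753 + 1/62 = -17282685/62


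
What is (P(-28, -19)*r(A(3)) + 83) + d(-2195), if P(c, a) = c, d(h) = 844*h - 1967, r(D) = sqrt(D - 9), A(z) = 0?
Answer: -1854464 - 84*I ≈ -1.8545e+6 - 84.0*I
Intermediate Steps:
r(D) = sqrt(-9 + D)
d(h) = -1967 + 844*h
(P(-28, -19)*r(A(3)) + 83) + d(-2195) = (-28*sqrt(-9 + 0) + 83) + (-1967 + 844*(-2195)) = (-84*I + 83) + (-1967 - 1852580) = (-84*I + 83) - 1854547 = (83 - 84*I) - 1854547 = -1854464 - 84*I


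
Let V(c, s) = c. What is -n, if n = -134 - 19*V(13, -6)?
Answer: 381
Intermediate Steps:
n = -381 (n = -134 - 19*13 = -134 - 247 = -381)
-n = -1*(-381) = 381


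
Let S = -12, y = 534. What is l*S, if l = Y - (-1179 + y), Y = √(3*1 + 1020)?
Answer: -7740 - 12*√1023 ≈ -8123.8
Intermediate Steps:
Y = √1023 (Y = √(3 + 1020) = √1023 ≈ 31.984)
l = 645 + √1023 (l = √1023 - (-1179 + 534) = √1023 - 1*(-645) = √1023 + 645 = 645 + √1023 ≈ 676.98)
l*S = (645 + √1023)*(-12) = -7740 - 12*√1023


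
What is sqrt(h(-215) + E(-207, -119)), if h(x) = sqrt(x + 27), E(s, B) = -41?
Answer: sqrt(-41 + 2*I*sqrt(47)) ≈ 1.0564 + 6.4897*I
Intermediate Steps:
h(x) = sqrt(27 + x)
sqrt(h(-215) + E(-207, -119)) = sqrt(sqrt(27 - 215) - 41) = sqrt(sqrt(-188) - 41) = sqrt(2*I*sqrt(47) - 41) = sqrt(-41 + 2*I*sqrt(47))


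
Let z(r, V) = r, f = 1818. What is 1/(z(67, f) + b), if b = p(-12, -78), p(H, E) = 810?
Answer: 1/877 ≈ 0.0011403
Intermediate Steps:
b = 810
1/(z(67, f) + b) = 1/(67 + 810) = 1/877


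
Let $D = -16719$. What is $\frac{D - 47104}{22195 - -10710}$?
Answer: $- \frac{63823}{32905} \approx -1.9396$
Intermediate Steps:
$\frac{D - 47104}{22195 - -10710} = \frac{-16719 - 47104}{22195 - -10710} = - \frac{63823}{22195 + 10710} = - \frac{63823}{32905}$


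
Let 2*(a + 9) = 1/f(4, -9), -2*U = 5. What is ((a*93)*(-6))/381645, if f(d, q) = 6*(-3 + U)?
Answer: 3689/279873 ≈ 0.013181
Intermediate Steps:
U = -5/2 (U = -½*5 = -5/2 ≈ -2.5000)
f(d, q) = -33 (f(d, q) = 6*(-3 - 5/2) = 6*(-11/2) = -33)
a = -595/66 (a = -9 + (½)/(-33) = -9 + (½)*(-1/33) = -9 - 1/66 = -595/66 ≈ -9.0152)
((a*93)*(-6))/381645 = (-595/66*93*(-6))/381645 = -18445/22*(-6)*(1/381645) = (55335/11)*(1/381645) = 3689/279873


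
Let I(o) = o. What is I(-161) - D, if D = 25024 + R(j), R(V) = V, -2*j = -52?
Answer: -25211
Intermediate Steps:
j = 26 (j = -½*(-52) = 26)
D = 25050 (D = 25024 + 26 = 25050)
I(-161) - D = -161 - 1*25050 = -161 - 25050 = -25211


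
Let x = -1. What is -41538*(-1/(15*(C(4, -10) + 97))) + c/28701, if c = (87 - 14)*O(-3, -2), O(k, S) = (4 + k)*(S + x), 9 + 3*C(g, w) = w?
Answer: 198647383/6505560 ≈ 30.535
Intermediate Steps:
C(g, w) = -3 + w/3
O(k, S) = (-1 + S)*(4 + k) (O(k, S) = (4 + k)*(S - 1) = (4 + k)*(-1 + S) = (-1 + S)*(4 + k))
c = -219 (c = (87 - 14)*(-4 - 1*(-3) + 4*(-2) - 2*(-3)) = 73*(-4 + 3 - 8 + 6) = 73*(-3) = -219)
-41538*(-1/(15*(C(4, -10) + 97))) + c/28701 = -41538*(-1/(15*((-3 + (⅓)*(-10)) + 97))) - 219/28701 = -41538*(-1/(15*((-3 - 10/3) + 97))) - 219*1/28701 = -41538*(-1/(15*(-19/3 + 97))) - 73/9567 = -41538/((272/3)*(-15)) - 73/9567 = -41538/(-1360) - 73/9567 = -41538*(-1/1360) - 73/9567 = 20769/680 - 73/9567 = 198647383/6505560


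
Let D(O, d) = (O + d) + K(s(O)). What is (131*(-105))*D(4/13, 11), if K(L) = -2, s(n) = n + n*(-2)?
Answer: -1664355/13 ≈ -1.2803e+5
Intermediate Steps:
s(n) = -n (s(n) = n - 2*n = -n)
D(O, d) = -2 + O + d (D(O, d) = (O + d) - 2 = -2 + O + d)
(131*(-105))*D(4/13, 11) = (131*(-105))*(-2 + 4/13 + 11) = -13755*(-2 + 4*(1/13) + 11) = -13755*(-2 + 4/13 + 11) = -13755*121/13 = -1664355/13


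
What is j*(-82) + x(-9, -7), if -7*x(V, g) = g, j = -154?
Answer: 12629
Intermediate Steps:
x(V, g) = -g/7
j*(-82) + x(-9, -7) = -154*(-82) - ⅐*(-7) = 12628 + 1 = 12629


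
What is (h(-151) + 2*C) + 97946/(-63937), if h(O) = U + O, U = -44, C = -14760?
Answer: -1899985901/63937 ≈ -29717.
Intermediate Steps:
h(O) = -44 + O
(h(-151) + 2*C) + 97946/(-63937) = ((-44 - 151) + 2*(-14760)) + 97946/(-63937) = (-195 - 29520) + 97946*(-1/63937) = -29715 - 97946/63937 = -1899985901/63937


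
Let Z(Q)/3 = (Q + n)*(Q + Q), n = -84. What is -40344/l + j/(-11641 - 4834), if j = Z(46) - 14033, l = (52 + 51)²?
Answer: -404524111/174783275 ≈ -2.3144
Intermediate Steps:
l = 10609 (l = 103² = 10609)
Z(Q) = 6*Q*(-84 + Q) (Z(Q) = 3*((Q - 84)*(Q + Q)) = 3*((-84 + Q)*(2*Q)) = 3*(2*Q*(-84 + Q)) = 6*Q*(-84 + Q))
j = -24521 (j = 6*46*(-84 + 46) - 14033 = 6*46*(-38) - 14033 = -10488 - 14033 = -24521)
-40344/l + j/(-11641 - 4834) = -40344/10609 - 24521/(-11641 - 4834) = -40344*1/10609 - 24521/(-16475) = -40344/10609 - 24521*(-1/16475) = -40344/10609 + 24521/16475 = -404524111/174783275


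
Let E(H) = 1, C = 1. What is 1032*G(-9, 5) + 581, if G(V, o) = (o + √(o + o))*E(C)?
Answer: 5741 + 1032*√10 ≈ 9004.5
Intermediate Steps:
G(V, o) = o + √2*√o (G(V, o) = (o + √(o + o))*1 = (o + √(2*o))*1 = (o + √2*√o)*1 = o + √2*√o)
1032*G(-9, 5) + 581 = 1032*(5 + √2*√5) + 581 = 1032*(5 + √10) + 581 = (5160 + 1032*√10) + 581 = 5741 + 1032*√10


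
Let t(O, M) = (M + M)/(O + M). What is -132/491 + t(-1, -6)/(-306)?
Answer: -48106/175287 ≈ -0.27444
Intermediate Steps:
t(O, M) = 2*M/(M + O) (t(O, M) = (2*M)/(M + O) = 2*M/(M + O))
-132/491 + t(-1, -6)/(-306) = -132/491 + (2*(-6)/(-6 - 1))/(-306) = -132*1/491 + (2*(-6)/(-7))*(-1/306) = -132/491 + (2*(-6)*(-⅐))*(-1/306) = -132/491 + (12/7)*(-1/306) = -132/491 - 2/357 = -48106/175287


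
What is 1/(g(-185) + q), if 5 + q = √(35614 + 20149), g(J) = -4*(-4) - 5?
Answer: -6/55727 + √55763/55727 ≈ 0.0041298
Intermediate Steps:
g(J) = 11 (g(J) = 16 - 5 = 11)
q = -5 + √55763 (q = -5 + √(35614 + 20149) = -5 + √55763 ≈ 231.14)
1/(g(-185) + q) = 1/(11 + (-5 + √55763)) = 1/(6 + √55763)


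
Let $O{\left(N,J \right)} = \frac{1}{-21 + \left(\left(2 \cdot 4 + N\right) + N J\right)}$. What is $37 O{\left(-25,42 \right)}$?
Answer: $- \frac{37}{1088} \approx -0.034007$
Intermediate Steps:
$O{\left(N,J \right)} = \frac{1}{-13 + N + J N}$ ($O{\left(N,J \right)} = \frac{1}{-21 + \left(\left(8 + N\right) + J N\right)} = \frac{1}{-21 + \left(8 + N + J N\right)} = \frac{1}{-13 + N + J N}$)
$37 O{\left(-25,42 \right)} = \frac{37}{-13 - 25 + 42 \left(-25\right)} = \frac{37}{-13 - 25 - 1050} = \frac{37}{-1088} = 37 \left(- \frac{1}{1088}\right) = - \frac{37}{1088}$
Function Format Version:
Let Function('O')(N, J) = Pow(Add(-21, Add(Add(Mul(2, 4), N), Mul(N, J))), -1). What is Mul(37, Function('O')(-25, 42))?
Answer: Rational(-37, 1088) ≈ -0.034007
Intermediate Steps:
Function('O')(N, J) = Pow(Add(-13, N, Mul(J, N)), -1) (Function('O')(N, J) = Pow(Add(-21, Add(Add(8, N), Mul(J, N))), -1) = Pow(Add(-21, Add(8, N, Mul(J, N))), -1) = Pow(Add(-13, N, Mul(J, N)), -1))
Mul(37, Function('O')(-25, 42)) = Mul(37, Pow(Add(-13, -25, Mul(42, -25)), -1)) = Mul(37, Pow(Add(-13, -25, -1050), -1)) = Mul(37, Pow(-1088, -1)) = Mul(37, Rational(-1, 1088)) = Rational(-37, 1088)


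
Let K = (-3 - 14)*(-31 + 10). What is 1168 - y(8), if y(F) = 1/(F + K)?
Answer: 426319/365 ≈ 1168.0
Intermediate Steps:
K = 357 (K = -17*(-21) = 357)
y(F) = 1/(357 + F) (y(F) = 1/(F + 357) = 1/(357 + F))
1168 - y(8) = 1168 - 1/(357 + 8) = 1168 - 1/365 = 426319/365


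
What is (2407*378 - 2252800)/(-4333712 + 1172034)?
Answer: 671477/1580839 ≈ 0.42476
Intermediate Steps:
(2407*378 - 2252800)/(-4333712 + 1172034) = (909846 - 2252800)/(-3161678) = -1342954*(-1/3161678) = 671477/1580839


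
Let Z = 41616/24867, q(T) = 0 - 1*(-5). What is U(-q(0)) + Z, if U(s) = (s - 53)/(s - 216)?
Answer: 1182158/610623 ≈ 1.9360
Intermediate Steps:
q(T) = 5 (q(T) = 0 + 5 = 5)
Z = 4624/2763 (Z = 41616*(1/24867) = 4624/2763 ≈ 1.6735)
U(s) = (-53 + s)/(-216 + s)
U(-q(0)) + Z = (-53 - 1*5)/(-216 - 1*5) + 4624/2763 = (-53 - 5)/(-216 - 5) + 4624/2763 = -58/(-221) + 4624/2763 = -1/221*(-58) + 4624/2763 = 58/221 + 4624/2763 = 1182158/610623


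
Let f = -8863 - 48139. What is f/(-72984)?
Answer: 28501/36492 ≈ 0.78102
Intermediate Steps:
f = -57002
f/(-72984) = -57002/(-72984) = -57002*(-1/72984) = 28501/36492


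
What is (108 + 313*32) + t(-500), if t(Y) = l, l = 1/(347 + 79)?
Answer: 4312825/426 ≈ 10124.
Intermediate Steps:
l = 1/426 ≈ 0.0023474
t(Y) = 1/426
(108 + 313*32) + t(-500) = (108 + 313*32) + 1/426 = (108 + 10016) + 1/426 = 10124 + 1/426 = 4312825/426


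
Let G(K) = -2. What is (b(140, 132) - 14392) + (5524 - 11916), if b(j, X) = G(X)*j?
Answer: -21064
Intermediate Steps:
b(j, X) = -2*j
(b(140, 132) - 14392) + (5524 - 11916) = (-2*140 - 14392) + (5524 - 11916) = (-280 - 14392) - 6392 = -14672 - 6392 = -21064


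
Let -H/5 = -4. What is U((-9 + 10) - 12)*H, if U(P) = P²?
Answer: 2420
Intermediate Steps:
H = 20 (H = -5*(-4) = 20)
U((-9 + 10) - 12)*H = ((-9 + 10) - 12)²*20 = (1 - 12)²*20 = (-11)²*20 = 121*20 = 2420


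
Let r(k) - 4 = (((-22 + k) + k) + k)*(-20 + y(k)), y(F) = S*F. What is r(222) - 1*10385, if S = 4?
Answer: 548611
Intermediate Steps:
y(F) = 4*F
r(k) = 4 + (-22 + 3*k)*(-20 + 4*k) (r(k) = 4 + (((-22 + k) + k) + k)*(-20 + 4*k) = 4 + ((-22 + 2*k) + k)*(-20 + 4*k) = 4 + (-22 + 3*k)*(-20 + 4*k))
r(222) - 1*10385 = (444 - 148*222 + 12*222²) - 1*10385 = (444 - 32856 + 12*49284) - 10385 = (444 - 32856 + 591408) - 10385 = 558996 - 10385 = 548611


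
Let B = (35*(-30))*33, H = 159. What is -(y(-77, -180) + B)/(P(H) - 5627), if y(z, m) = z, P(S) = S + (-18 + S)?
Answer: -4961/761 ≈ -6.5191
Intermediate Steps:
P(S) = -18 + 2*S
B = -34650 (B = -1050*33 = -34650)
-(y(-77, -180) + B)/(P(H) - 5627) = -(-77 - 34650)/((-18 + 2*159) - 5627) = -(-34727)/((-18 + 318) - 5627) = -(-34727)/(300 - 5627) = -(-34727)/(-5327) = -(-34727)*(-1)/5327 = -1*4961/761 = -4961/761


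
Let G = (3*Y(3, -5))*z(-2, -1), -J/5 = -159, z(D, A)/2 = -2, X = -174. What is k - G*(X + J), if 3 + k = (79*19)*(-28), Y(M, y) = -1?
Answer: -49483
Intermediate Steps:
z(D, A) = -4 (z(D, A) = 2*(-2) = -4)
J = 795 (J = -5*(-159) = 795)
G = 12 (G = (3*(-1))*(-4) = -3*(-4) = 12)
k = -42031 (k = -3 + (79*19)*(-28) = -3 + 1501*(-28) = -3 - 42028 = -42031)
k - G*(X + J) = -42031 - 12*(-174 + 795) = -42031 - 12*621 = -42031 - 1*7452 = -42031 - 7452 = -49483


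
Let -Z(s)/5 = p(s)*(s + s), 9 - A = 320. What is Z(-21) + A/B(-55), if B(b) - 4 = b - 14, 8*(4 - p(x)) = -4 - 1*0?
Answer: 61736/65 ≈ 949.78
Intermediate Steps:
A = -311 (A = 9 - 1*320 = 9 - 320 = -311)
p(x) = 9/2 (p(x) = 4 - (-4 - 1*0)/8 = 4 - (-4 + 0)/8 = 4 - ⅛*(-4) = 4 + ½ = 9/2)
Z(s) = -45*s (Z(s) = -45*(s + s)/2 = -45*2*s/2 = -45*s)
B(b) = -10 + b (B(b) = 4 + (b - 14) = 4 + (-14 + b) = -10 + b)
Z(-21) + A/B(-55) = -45*(-21) - 311/(-10 - 55) = 945 - 311/(-65) = 945 - 311*(-1/65) = 945 + 311/65 = 61736/65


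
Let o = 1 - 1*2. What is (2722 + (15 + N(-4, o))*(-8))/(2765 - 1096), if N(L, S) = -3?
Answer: 2626/1669 ≈ 1.5734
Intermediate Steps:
o = -1 (o = 1 - 2 = -1)
(2722 + (15 + N(-4, o))*(-8))/(2765 - 1096) = (2722 + (15 - 3)*(-8))/(2765 - 1096) = (2722 + 12*(-8))/1669 = (2722 - 96)*(1/1669) = 2626*(1/1669) = 2626/1669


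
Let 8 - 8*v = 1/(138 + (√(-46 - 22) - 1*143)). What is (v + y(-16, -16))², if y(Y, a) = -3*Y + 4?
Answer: 1555276901/553536 + 39437*I*√17/138384 ≈ 2809.7 + 1.175*I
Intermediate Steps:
y(Y, a) = 4 - 3*Y
v = 1 - 1/(8*(-5 + 2*I*√17)) (v = 1 - 1/(8*(138 + (√(-46 - 22) - 1*143))) = 1 - 1/(8*(138 + (√(-68) - 143))) = 1 - 1/(8*(138 + (2*I*√17 - 143))) = 1 - 1/(8*(138 + (-143 + 2*I*√17))) = 1 - 1/(8*(-5 + 2*I*√17)) ≈ 1.0067 + 0.011084*I)
(v + y(-16, -16))² = ((749/744 + I*√17/372) + (4 - 3*(-16)))² = ((749/744 + I*√17/372) + (4 + 48))² = ((749/744 + I*√17/372) + 52)² = (39437/744 + I*√17/372)²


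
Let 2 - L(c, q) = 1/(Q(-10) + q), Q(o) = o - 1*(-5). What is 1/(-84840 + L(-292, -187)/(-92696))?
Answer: -17797632/1509951099265 ≈ -1.1787e-5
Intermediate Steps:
Q(o) = 5 + o (Q(o) = o + 5 = 5 + o)
L(c, q) = 2 - 1/(-5 + q) (L(c, q) = 2 - 1/((5 - 10) + q) = 2 - 1/(-5 + q))
1/(-84840 + L(-292, -187)/(-92696)) = 1/(-84840 + ((-11 + 2*(-187))/(-5 - 187))/(-92696)) = 1/(-84840 + ((-11 - 374)/(-192))*(-1/92696)) = 1/(-84840 - 1/192*(-385)*(-1/92696)) = 1/(-84840 + (385/192)*(-1/92696)) = 1/(-84840 - 385/17797632) = 1/(-1509951099265/17797632) = -17797632/1509951099265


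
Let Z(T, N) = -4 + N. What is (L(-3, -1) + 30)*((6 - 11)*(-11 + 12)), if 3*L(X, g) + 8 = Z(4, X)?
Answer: -125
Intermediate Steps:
L(X, g) = -4 + X/3 (L(X, g) = -8/3 + (-4 + X)/3 = -8/3 + (-4/3 + X/3) = -4 + X/3)
(L(-3, -1) + 30)*((6 - 11)*(-11 + 12)) = ((-4 + (1/3)*(-3)) + 30)*((6 - 11)*(-11 + 12)) = ((-4 - 1) + 30)*(-5*1) = (-5 + 30)*(-5) = 25*(-5) = -125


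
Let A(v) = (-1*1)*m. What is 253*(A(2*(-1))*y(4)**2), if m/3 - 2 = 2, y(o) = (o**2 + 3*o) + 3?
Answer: -2917596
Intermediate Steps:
y(o) = 3 + o**2 + 3*o
m = 12 (m = 6 + 3*2 = 6 + 6 = 12)
A(v) = -12 (A(v) = -1*1*12 = -1*12 = -12)
253*(A(2*(-1))*y(4)**2) = 253*(-12*(3 + 4**2 + 3*4)**2) = 253*(-12*(3 + 16 + 12)**2) = 253*(-12*31**2) = 253*(-12*961) = 253*(-11532) = -2917596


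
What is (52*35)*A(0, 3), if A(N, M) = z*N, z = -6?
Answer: 0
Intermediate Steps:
A(N, M) = -6*N
(52*35)*A(0, 3) = (52*35)*(-6*0) = 1820*0 = 0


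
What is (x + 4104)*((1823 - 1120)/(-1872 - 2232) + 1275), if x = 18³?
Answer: 12666698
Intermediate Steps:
x = 5832
(x + 4104)*((1823 - 1120)/(-1872 - 2232) + 1275) = (5832 + 4104)*((1823 - 1120)/(-1872 - 2232) + 1275) = 9936*(703/(-4104) + 1275) = 9936*(703*(-1/4104) + 1275) = 9936*(-37/216 + 1275) = 9936*(275363/216) = 12666698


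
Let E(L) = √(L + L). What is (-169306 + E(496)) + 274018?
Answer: 104712 + 4*√62 ≈ 1.0474e+5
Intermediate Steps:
E(L) = √2*√L (E(L) = √(2*L) = √2*√L)
(-169306 + E(496)) + 274018 = (-169306 + √2*√496) + 274018 = (-169306 + √2*(4*√31)) + 274018 = (-169306 + 4*√62) + 274018 = 104712 + 4*√62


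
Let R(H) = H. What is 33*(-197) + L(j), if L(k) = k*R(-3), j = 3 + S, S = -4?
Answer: -6498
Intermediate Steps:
j = -1 (j = 3 - 4 = -1)
L(k) = -3*k (L(k) = k*(-3) = -3*k)
33*(-197) + L(j) = 33*(-197) - 3*(-1) = -6501 + 3 = -6498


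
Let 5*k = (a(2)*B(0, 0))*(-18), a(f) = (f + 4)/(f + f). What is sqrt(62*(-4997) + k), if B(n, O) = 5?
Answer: I*sqrt(309841) ≈ 556.63*I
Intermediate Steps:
a(f) = (4 + f)/(2*f) (a(f) = (4 + f)/((2*f)) = (4 + f)*(1/(2*f)) = (4 + f)/(2*f))
k = -27 (k = ((((1/2)*(4 + 2)/2)*5)*(-18))/5 = ((((1/2)*(1/2)*6)*5)*(-18))/5 = (((3/2)*5)*(-18))/5 = ((15/2)*(-18))/5 = (1/5)*(-135) = -27)
sqrt(62*(-4997) + k) = sqrt(62*(-4997) - 27) = sqrt(-309814 - 27) = sqrt(-309841) = I*sqrt(309841)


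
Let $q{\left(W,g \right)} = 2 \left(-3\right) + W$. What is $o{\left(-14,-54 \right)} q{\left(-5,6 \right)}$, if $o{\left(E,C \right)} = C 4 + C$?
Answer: $2970$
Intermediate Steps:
$q{\left(W,g \right)} = -6 + W$
$o{\left(E,C \right)} = 5 C$ ($o{\left(E,C \right)} = 4 C + C = 5 C$)
$o{\left(-14,-54 \right)} q{\left(-5,6 \right)} = 5 \left(-54\right) \left(-6 - 5\right) = \left(-270\right) \left(-11\right) = 2970$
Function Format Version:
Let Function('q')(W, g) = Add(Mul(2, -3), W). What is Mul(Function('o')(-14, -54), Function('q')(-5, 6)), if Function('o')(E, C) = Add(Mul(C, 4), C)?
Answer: 2970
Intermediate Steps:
Function('q')(W, g) = Add(-6, W)
Function('o')(E, C) = Mul(5, C) (Function('o')(E, C) = Add(Mul(4, C), C) = Mul(5, C))
Mul(Function('o')(-14, -54), Function('q')(-5, 6)) = Mul(Mul(5, -54), Add(-6, -5)) = Mul(-270, -11) = 2970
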